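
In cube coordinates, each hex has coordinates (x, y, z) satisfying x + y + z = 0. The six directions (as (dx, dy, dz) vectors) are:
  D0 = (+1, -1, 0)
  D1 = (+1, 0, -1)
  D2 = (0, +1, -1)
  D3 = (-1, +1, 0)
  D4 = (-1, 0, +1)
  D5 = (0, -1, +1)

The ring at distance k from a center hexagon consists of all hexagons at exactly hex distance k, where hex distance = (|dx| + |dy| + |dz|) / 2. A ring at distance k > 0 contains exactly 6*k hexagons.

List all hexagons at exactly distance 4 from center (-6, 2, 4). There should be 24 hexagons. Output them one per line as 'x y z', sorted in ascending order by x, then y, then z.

Walk ring at distance 4 from (-6, 2, 4):
Start at center + D4*4 = (-10, 2, 8)
  hex 0: (-10, 2, 8)
  hex 1: (-9, 1, 8)
  hex 2: (-8, 0, 8)
  hex 3: (-7, -1, 8)
  hex 4: (-6, -2, 8)
  hex 5: (-5, -2, 7)
  hex 6: (-4, -2, 6)
  hex 7: (-3, -2, 5)
  hex 8: (-2, -2, 4)
  hex 9: (-2, -1, 3)
  hex 10: (-2, 0, 2)
  hex 11: (-2, 1, 1)
  hex 12: (-2, 2, 0)
  hex 13: (-3, 3, 0)
  hex 14: (-4, 4, 0)
  hex 15: (-5, 5, 0)
  hex 16: (-6, 6, 0)
  hex 17: (-7, 6, 1)
  hex 18: (-8, 6, 2)
  hex 19: (-9, 6, 3)
  hex 20: (-10, 6, 4)
  hex 21: (-10, 5, 5)
  hex 22: (-10, 4, 6)
  hex 23: (-10, 3, 7)
Sorted: 24 hexes.

Answer: -10 2 8
-10 3 7
-10 4 6
-10 5 5
-10 6 4
-9 1 8
-9 6 3
-8 0 8
-8 6 2
-7 -1 8
-7 6 1
-6 -2 8
-6 6 0
-5 -2 7
-5 5 0
-4 -2 6
-4 4 0
-3 -2 5
-3 3 0
-2 -2 4
-2 -1 3
-2 0 2
-2 1 1
-2 2 0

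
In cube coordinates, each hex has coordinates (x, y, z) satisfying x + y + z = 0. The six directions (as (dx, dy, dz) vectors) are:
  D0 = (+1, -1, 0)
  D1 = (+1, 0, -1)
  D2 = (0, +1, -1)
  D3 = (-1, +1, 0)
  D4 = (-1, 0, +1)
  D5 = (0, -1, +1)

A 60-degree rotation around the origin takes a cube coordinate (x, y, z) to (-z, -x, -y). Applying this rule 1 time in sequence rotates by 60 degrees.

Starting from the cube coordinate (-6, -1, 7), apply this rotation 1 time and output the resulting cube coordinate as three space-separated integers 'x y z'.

Answer: -7 6 1

Derivation:
Start: (-6, -1, 7)
Step 1: (-6, -1, 7) -> (-(7), -(-6), -(-1)) = (-7, 6, 1)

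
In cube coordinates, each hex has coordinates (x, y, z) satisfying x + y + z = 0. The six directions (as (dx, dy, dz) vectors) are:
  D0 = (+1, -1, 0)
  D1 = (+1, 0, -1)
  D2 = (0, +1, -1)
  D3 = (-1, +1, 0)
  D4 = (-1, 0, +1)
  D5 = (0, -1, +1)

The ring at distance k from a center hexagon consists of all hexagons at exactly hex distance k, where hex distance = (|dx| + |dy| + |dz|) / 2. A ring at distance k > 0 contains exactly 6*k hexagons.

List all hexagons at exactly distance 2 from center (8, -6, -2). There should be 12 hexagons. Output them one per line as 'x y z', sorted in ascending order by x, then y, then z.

Answer: 6 -6 0
6 -5 -1
6 -4 -2
7 -7 0
7 -4 -3
8 -8 0
8 -4 -4
9 -8 -1
9 -5 -4
10 -8 -2
10 -7 -3
10 -6 -4

Derivation:
Walk ring at distance 2 from (8, -6, -2):
Start at center + D4*2 = (6, -6, 0)
  hex 0: (6, -6, 0)
  hex 1: (7, -7, 0)
  hex 2: (8, -8, 0)
  hex 3: (9, -8, -1)
  hex 4: (10, -8, -2)
  hex 5: (10, -7, -3)
  hex 6: (10, -6, -4)
  hex 7: (9, -5, -4)
  hex 8: (8, -4, -4)
  hex 9: (7, -4, -3)
  hex 10: (6, -4, -2)
  hex 11: (6, -5, -1)
Sorted: 12 hexes.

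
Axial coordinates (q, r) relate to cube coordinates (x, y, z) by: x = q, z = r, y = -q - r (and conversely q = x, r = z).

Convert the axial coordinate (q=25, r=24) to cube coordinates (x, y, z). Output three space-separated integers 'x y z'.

x = q = 25
z = r = 24
y = -x - z = -(25) - (24) = -49

Answer: 25 -49 24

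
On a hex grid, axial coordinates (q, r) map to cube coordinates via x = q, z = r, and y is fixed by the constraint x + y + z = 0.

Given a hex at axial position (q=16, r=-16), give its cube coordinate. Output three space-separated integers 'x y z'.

x = q = 16
z = r = -16
y = -x - z = -(16) - (-16) = 0

Answer: 16 0 -16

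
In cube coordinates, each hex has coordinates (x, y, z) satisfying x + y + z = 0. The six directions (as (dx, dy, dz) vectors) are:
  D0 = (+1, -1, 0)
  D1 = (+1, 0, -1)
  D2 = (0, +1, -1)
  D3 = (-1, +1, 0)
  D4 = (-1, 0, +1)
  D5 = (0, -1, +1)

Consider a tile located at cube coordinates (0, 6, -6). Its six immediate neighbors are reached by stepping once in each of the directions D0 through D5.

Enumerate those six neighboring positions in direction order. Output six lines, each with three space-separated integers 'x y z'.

Center: (0, 6, -6). Add each direction:
  D0: (0, 6, -6) + (1, -1, 0) = (1, 5, -6)
  D1: (0, 6, -6) + (1, 0, -1) = (1, 6, -7)
  D2: (0, 6, -6) + (0, 1, -1) = (0, 7, -7)
  D3: (0, 6, -6) + (-1, 1, 0) = (-1, 7, -6)
  D4: (0, 6, -6) + (-1, 0, 1) = (-1, 6, -5)
  D5: (0, 6, -6) + (0, -1, 1) = (0, 5, -5)

Answer: 1 5 -6
1 6 -7
0 7 -7
-1 7 -6
-1 6 -5
0 5 -5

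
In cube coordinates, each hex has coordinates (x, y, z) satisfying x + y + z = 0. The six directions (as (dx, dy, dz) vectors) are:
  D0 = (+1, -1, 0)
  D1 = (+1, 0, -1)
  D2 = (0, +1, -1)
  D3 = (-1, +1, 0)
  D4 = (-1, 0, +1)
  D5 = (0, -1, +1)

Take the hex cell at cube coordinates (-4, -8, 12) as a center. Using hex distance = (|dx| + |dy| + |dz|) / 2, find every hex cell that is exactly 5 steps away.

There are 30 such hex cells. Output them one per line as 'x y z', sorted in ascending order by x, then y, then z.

Walk ring at distance 5 from (-4, -8, 12):
Start at center + D4*5 = (-9, -8, 17)
  hex 0: (-9, -8, 17)
  hex 1: (-8, -9, 17)
  hex 2: (-7, -10, 17)
  hex 3: (-6, -11, 17)
  hex 4: (-5, -12, 17)
  hex 5: (-4, -13, 17)
  hex 6: (-3, -13, 16)
  hex 7: (-2, -13, 15)
  hex 8: (-1, -13, 14)
  hex 9: (0, -13, 13)
  hex 10: (1, -13, 12)
  hex 11: (1, -12, 11)
  hex 12: (1, -11, 10)
  hex 13: (1, -10, 9)
  hex 14: (1, -9, 8)
  hex 15: (1, -8, 7)
  hex 16: (0, -7, 7)
  hex 17: (-1, -6, 7)
  hex 18: (-2, -5, 7)
  hex 19: (-3, -4, 7)
  hex 20: (-4, -3, 7)
  hex 21: (-5, -3, 8)
  hex 22: (-6, -3, 9)
  hex 23: (-7, -3, 10)
  hex 24: (-8, -3, 11)
  hex 25: (-9, -3, 12)
  hex 26: (-9, -4, 13)
  hex 27: (-9, -5, 14)
  hex 28: (-9, -6, 15)
  hex 29: (-9, -7, 16)
Sorted: 30 hexes.

Answer: -9 -8 17
-9 -7 16
-9 -6 15
-9 -5 14
-9 -4 13
-9 -3 12
-8 -9 17
-8 -3 11
-7 -10 17
-7 -3 10
-6 -11 17
-6 -3 9
-5 -12 17
-5 -3 8
-4 -13 17
-4 -3 7
-3 -13 16
-3 -4 7
-2 -13 15
-2 -5 7
-1 -13 14
-1 -6 7
0 -13 13
0 -7 7
1 -13 12
1 -12 11
1 -11 10
1 -10 9
1 -9 8
1 -8 7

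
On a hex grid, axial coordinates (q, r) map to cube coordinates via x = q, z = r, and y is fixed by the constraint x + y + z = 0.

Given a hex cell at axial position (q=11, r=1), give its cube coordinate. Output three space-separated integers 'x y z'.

Answer: 11 -12 1

Derivation:
x = q = 11
z = r = 1
y = -x - z = -(11) - (1) = -12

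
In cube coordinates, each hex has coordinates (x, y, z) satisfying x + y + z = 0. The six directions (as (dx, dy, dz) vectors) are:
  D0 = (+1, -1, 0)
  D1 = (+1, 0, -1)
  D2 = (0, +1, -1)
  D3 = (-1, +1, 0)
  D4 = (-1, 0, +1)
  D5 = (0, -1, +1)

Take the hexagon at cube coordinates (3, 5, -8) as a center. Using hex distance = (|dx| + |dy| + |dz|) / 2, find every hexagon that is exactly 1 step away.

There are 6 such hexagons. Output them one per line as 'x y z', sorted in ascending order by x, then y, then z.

Walk ring at distance 1 from (3, 5, -8):
Start at center + D4*1 = (2, 5, -7)
  hex 0: (2, 5, -7)
  hex 1: (3, 4, -7)
  hex 2: (4, 4, -8)
  hex 3: (4, 5, -9)
  hex 4: (3, 6, -9)
  hex 5: (2, 6, -8)
Sorted: 6 hexes.

Answer: 2 5 -7
2 6 -8
3 4 -7
3 6 -9
4 4 -8
4 5 -9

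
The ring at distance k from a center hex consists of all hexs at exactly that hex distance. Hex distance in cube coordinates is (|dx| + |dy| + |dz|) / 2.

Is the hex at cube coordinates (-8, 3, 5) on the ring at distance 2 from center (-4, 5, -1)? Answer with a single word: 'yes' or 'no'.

|px - cx| = |-8 - (-4)| = 4
|py - cy| = |3 - 5| = 2
|pz - cz| = |5 - (-1)| = 6
distance = (4+2+6)/2 = 12/2 = 6
radius = 2; distance != radius -> no

Answer: no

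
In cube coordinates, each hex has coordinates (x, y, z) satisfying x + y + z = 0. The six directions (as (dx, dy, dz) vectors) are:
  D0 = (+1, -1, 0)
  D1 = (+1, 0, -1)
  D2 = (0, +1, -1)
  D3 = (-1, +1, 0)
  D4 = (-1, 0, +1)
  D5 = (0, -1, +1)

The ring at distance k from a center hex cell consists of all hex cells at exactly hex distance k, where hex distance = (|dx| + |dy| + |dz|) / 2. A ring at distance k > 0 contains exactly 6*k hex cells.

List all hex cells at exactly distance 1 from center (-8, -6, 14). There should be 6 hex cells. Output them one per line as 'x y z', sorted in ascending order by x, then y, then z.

Answer: -9 -6 15
-9 -5 14
-8 -7 15
-8 -5 13
-7 -7 14
-7 -6 13

Derivation:
Walk ring at distance 1 from (-8, -6, 14):
Start at center + D4*1 = (-9, -6, 15)
  hex 0: (-9, -6, 15)
  hex 1: (-8, -7, 15)
  hex 2: (-7, -7, 14)
  hex 3: (-7, -6, 13)
  hex 4: (-8, -5, 13)
  hex 5: (-9, -5, 14)
Sorted: 6 hexes.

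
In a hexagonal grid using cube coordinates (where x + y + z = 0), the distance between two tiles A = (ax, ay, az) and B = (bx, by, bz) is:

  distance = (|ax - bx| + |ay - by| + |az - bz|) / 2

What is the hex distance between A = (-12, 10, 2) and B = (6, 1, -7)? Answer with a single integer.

|ax - bx| = |-12 - 6| = 18
|ay - by| = |10 - 1| = 9
|az - bz| = |2 - (-7)| = 9
distance = (18 + 9 + 9) / 2 = 36 / 2 = 18

Answer: 18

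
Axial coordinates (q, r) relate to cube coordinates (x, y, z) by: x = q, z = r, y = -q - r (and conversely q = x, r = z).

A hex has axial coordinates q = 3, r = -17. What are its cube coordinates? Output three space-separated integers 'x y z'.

x = q = 3
z = r = -17
y = -x - z = -(3) - (-17) = 14

Answer: 3 14 -17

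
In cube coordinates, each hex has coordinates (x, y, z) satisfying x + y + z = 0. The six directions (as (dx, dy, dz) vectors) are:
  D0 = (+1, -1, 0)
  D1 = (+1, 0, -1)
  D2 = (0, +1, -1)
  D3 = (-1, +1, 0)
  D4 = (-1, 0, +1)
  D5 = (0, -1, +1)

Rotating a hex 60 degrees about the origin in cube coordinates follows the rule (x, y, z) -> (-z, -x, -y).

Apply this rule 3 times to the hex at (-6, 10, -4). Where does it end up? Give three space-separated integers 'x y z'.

Start: (-6, 10, -4)
Step 1: (-6, 10, -4) -> (-(-4), -(-6), -(10)) = (4, 6, -10)
Step 2: (4, 6, -10) -> (-(-10), -(4), -(6)) = (10, -4, -6)
Step 3: (10, -4, -6) -> (-(-6), -(10), -(-4)) = (6, -10, 4)

Answer: 6 -10 4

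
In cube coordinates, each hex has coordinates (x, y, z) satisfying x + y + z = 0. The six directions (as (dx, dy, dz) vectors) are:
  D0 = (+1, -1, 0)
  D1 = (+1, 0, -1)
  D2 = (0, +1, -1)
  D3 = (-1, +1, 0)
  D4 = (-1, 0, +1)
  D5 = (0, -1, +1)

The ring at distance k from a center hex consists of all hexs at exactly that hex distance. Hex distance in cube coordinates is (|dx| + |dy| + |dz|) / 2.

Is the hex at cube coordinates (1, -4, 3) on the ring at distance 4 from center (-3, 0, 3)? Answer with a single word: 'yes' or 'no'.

|px - cx| = |1 - (-3)| = 4
|py - cy| = |-4 - 0| = 4
|pz - cz| = |3 - 3| = 0
distance = (4+4+0)/2 = 8/2 = 4
radius = 4; distance == radius -> yes

Answer: yes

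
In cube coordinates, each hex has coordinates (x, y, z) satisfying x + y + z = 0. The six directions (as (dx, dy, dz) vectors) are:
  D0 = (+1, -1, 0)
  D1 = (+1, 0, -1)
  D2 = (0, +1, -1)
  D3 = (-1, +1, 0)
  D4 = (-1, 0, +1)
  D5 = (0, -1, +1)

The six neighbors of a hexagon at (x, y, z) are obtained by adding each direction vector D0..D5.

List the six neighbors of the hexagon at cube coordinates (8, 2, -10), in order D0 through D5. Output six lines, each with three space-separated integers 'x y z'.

Center: (8, 2, -10). Add each direction:
  D0: (8, 2, -10) + (1, -1, 0) = (9, 1, -10)
  D1: (8, 2, -10) + (1, 0, -1) = (9, 2, -11)
  D2: (8, 2, -10) + (0, 1, -1) = (8, 3, -11)
  D3: (8, 2, -10) + (-1, 1, 0) = (7, 3, -10)
  D4: (8, 2, -10) + (-1, 0, 1) = (7, 2, -9)
  D5: (8, 2, -10) + (0, -1, 1) = (8, 1, -9)

Answer: 9 1 -10
9 2 -11
8 3 -11
7 3 -10
7 2 -9
8 1 -9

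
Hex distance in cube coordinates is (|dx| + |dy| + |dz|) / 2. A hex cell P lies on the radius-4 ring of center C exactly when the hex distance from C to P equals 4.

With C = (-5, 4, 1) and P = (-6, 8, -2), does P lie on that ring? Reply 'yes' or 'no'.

|px - cx| = |-6 - (-5)| = 1
|py - cy| = |8 - 4| = 4
|pz - cz| = |-2 - 1| = 3
distance = (1+4+3)/2 = 8/2 = 4
radius = 4; distance == radius -> yes

Answer: yes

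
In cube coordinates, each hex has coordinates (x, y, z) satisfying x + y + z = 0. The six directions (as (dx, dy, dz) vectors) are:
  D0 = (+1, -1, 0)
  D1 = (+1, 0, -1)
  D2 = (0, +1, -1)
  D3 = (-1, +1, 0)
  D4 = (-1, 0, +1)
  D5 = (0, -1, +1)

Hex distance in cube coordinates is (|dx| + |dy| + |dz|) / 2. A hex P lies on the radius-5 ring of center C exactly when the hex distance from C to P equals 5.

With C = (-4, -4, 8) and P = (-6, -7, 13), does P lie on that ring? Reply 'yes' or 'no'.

|px - cx| = |-6 - (-4)| = 2
|py - cy| = |-7 - (-4)| = 3
|pz - cz| = |13 - 8| = 5
distance = (2+3+5)/2 = 10/2 = 5
radius = 5; distance == radius -> yes

Answer: yes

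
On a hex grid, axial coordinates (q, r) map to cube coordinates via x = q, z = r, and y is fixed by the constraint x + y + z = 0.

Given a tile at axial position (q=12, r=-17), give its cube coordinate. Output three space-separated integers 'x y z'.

x = q = 12
z = r = -17
y = -x - z = -(12) - (-17) = 5

Answer: 12 5 -17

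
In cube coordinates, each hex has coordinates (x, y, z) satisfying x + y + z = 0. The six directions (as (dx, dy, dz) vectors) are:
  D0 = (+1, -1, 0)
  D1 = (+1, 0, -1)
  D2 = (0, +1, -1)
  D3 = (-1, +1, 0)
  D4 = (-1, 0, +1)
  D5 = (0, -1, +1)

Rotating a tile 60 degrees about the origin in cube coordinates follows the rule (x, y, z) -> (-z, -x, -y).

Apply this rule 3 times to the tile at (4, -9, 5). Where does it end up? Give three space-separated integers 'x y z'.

Answer: -4 9 -5

Derivation:
Start: (4, -9, 5)
Step 1: (4, -9, 5) -> (-(5), -(4), -(-9)) = (-5, -4, 9)
Step 2: (-5, -4, 9) -> (-(9), -(-5), -(-4)) = (-9, 5, 4)
Step 3: (-9, 5, 4) -> (-(4), -(-9), -(5)) = (-4, 9, -5)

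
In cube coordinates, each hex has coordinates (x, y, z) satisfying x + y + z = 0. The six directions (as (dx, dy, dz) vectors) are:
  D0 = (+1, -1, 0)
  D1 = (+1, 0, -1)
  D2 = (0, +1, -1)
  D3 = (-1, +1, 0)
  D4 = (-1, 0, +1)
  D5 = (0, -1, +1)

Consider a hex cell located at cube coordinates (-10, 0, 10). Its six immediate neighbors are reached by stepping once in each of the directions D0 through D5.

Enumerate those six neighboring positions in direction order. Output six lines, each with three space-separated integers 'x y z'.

Answer: -9 -1 10
-9 0 9
-10 1 9
-11 1 10
-11 0 11
-10 -1 11

Derivation:
Center: (-10, 0, 10). Add each direction:
  D0: (-10, 0, 10) + (1, -1, 0) = (-9, -1, 10)
  D1: (-10, 0, 10) + (1, 0, -1) = (-9, 0, 9)
  D2: (-10, 0, 10) + (0, 1, -1) = (-10, 1, 9)
  D3: (-10, 0, 10) + (-1, 1, 0) = (-11, 1, 10)
  D4: (-10, 0, 10) + (-1, 0, 1) = (-11, 0, 11)
  D5: (-10, 0, 10) + (0, -1, 1) = (-10, -1, 11)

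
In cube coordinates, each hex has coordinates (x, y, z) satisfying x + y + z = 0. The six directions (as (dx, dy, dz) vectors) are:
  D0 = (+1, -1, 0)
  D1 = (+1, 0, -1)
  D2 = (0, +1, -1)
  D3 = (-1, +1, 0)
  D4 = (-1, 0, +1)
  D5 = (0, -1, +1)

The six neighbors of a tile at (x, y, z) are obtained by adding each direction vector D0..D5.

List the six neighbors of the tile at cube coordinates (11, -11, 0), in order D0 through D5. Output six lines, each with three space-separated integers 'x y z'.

Center: (11, -11, 0). Add each direction:
  D0: (11, -11, 0) + (1, -1, 0) = (12, -12, 0)
  D1: (11, -11, 0) + (1, 0, -1) = (12, -11, -1)
  D2: (11, -11, 0) + (0, 1, -1) = (11, -10, -1)
  D3: (11, -11, 0) + (-1, 1, 0) = (10, -10, 0)
  D4: (11, -11, 0) + (-1, 0, 1) = (10, -11, 1)
  D5: (11, -11, 0) + (0, -1, 1) = (11, -12, 1)

Answer: 12 -12 0
12 -11 -1
11 -10 -1
10 -10 0
10 -11 1
11 -12 1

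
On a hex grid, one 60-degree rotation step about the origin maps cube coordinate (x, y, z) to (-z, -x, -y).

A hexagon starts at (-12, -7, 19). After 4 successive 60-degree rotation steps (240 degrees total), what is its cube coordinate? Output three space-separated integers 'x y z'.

Answer: 19 -12 -7

Derivation:
Start: (-12, -7, 19)
Step 1: (-12, -7, 19) -> (-(19), -(-12), -(-7)) = (-19, 12, 7)
Step 2: (-19, 12, 7) -> (-(7), -(-19), -(12)) = (-7, 19, -12)
Step 3: (-7, 19, -12) -> (-(-12), -(-7), -(19)) = (12, 7, -19)
Step 4: (12, 7, -19) -> (-(-19), -(12), -(7)) = (19, -12, -7)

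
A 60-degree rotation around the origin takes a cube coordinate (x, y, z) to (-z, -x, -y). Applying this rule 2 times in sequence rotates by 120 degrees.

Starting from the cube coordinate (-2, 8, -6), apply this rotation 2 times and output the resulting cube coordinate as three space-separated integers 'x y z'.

Answer: 8 -6 -2

Derivation:
Start: (-2, 8, -6)
Step 1: (-2, 8, -6) -> (-(-6), -(-2), -(8)) = (6, 2, -8)
Step 2: (6, 2, -8) -> (-(-8), -(6), -(2)) = (8, -6, -2)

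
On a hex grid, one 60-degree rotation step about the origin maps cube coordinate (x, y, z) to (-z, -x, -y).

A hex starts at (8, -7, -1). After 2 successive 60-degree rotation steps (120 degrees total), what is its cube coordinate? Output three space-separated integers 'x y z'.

Start: (8, -7, -1)
Step 1: (8, -7, -1) -> (-(-1), -(8), -(-7)) = (1, -8, 7)
Step 2: (1, -8, 7) -> (-(7), -(1), -(-8)) = (-7, -1, 8)

Answer: -7 -1 8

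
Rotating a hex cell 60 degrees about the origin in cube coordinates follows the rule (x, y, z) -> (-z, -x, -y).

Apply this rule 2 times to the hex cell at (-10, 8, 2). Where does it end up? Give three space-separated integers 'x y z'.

Start: (-10, 8, 2)
Step 1: (-10, 8, 2) -> (-(2), -(-10), -(8)) = (-2, 10, -8)
Step 2: (-2, 10, -8) -> (-(-8), -(-2), -(10)) = (8, 2, -10)

Answer: 8 2 -10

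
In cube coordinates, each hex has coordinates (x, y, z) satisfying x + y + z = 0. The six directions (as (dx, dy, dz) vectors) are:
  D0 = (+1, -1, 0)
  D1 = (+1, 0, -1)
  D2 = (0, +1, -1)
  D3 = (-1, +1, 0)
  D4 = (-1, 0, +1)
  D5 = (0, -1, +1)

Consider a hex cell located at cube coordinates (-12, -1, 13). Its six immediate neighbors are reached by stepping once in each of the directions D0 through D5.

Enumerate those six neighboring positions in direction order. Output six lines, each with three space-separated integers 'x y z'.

Center: (-12, -1, 13). Add each direction:
  D0: (-12, -1, 13) + (1, -1, 0) = (-11, -2, 13)
  D1: (-12, -1, 13) + (1, 0, -1) = (-11, -1, 12)
  D2: (-12, -1, 13) + (0, 1, -1) = (-12, 0, 12)
  D3: (-12, -1, 13) + (-1, 1, 0) = (-13, 0, 13)
  D4: (-12, -1, 13) + (-1, 0, 1) = (-13, -1, 14)
  D5: (-12, -1, 13) + (0, -1, 1) = (-12, -2, 14)

Answer: -11 -2 13
-11 -1 12
-12 0 12
-13 0 13
-13 -1 14
-12 -2 14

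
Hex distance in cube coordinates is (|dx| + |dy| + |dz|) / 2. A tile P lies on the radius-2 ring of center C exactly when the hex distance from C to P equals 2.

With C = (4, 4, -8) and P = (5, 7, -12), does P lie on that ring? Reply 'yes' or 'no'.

|px - cx| = |5 - 4| = 1
|py - cy| = |7 - 4| = 3
|pz - cz| = |-12 - (-8)| = 4
distance = (1+3+4)/2 = 8/2 = 4
radius = 2; distance != radius -> no

Answer: no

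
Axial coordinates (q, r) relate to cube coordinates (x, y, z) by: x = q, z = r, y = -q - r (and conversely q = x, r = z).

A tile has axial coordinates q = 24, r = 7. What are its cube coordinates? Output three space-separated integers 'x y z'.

Answer: 24 -31 7

Derivation:
x = q = 24
z = r = 7
y = -x - z = -(24) - (7) = -31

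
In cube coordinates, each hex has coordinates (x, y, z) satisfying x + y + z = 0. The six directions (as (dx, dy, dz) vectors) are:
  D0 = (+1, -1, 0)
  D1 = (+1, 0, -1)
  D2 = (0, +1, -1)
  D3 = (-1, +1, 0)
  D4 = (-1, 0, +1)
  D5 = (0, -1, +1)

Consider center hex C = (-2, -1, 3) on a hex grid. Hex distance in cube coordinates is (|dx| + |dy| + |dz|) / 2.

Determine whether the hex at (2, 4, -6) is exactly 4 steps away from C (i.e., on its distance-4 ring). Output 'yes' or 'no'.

Answer: no

Derivation:
|px - cx| = |2 - (-2)| = 4
|py - cy| = |4 - (-1)| = 5
|pz - cz| = |-6 - 3| = 9
distance = (4+5+9)/2 = 18/2 = 9
radius = 4; distance != radius -> no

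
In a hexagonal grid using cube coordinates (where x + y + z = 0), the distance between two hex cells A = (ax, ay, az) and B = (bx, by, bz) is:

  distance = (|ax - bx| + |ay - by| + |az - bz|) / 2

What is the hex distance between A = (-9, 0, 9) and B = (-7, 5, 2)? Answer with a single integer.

|ax - bx| = |-9 - (-7)| = 2
|ay - by| = |0 - 5| = 5
|az - bz| = |9 - 2| = 7
distance = (2 + 5 + 7) / 2 = 14 / 2 = 7

Answer: 7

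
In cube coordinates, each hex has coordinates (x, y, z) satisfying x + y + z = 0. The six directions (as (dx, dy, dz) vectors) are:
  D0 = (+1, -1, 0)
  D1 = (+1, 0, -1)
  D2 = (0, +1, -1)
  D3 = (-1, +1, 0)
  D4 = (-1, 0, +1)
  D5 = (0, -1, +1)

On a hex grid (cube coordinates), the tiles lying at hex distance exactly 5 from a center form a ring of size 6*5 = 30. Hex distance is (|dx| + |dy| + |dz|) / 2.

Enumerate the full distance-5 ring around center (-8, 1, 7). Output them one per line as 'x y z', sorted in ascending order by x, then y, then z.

Walk ring at distance 5 from (-8, 1, 7):
Start at center + D4*5 = (-13, 1, 12)
  hex 0: (-13, 1, 12)
  hex 1: (-12, 0, 12)
  hex 2: (-11, -1, 12)
  hex 3: (-10, -2, 12)
  hex 4: (-9, -3, 12)
  hex 5: (-8, -4, 12)
  hex 6: (-7, -4, 11)
  hex 7: (-6, -4, 10)
  hex 8: (-5, -4, 9)
  hex 9: (-4, -4, 8)
  hex 10: (-3, -4, 7)
  hex 11: (-3, -3, 6)
  hex 12: (-3, -2, 5)
  hex 13: (-3, -1, 4)
  hex 14: (-3, 0, 3)
  hex 15: (-3, 1, 2)
  hex 16: (-4, 2, 2)
  hex 17: (-5, 3, 2)
  hex 18: (-6, 4, 2)
  hex 19: (-7, 5, 2)
  hex 20: (-8, 6, 2)
  hex 21: (-9, 6, 3)
  hex 22: (-10, 6, 4)
  hex 23: (-11, 6, 5)
  hex 24: (-12, 6, 6)
  hex 25: (-13, 6, 7)
  hex 26: (-13, 5, 8)
  hex 27: (-13, 4, 9)
  hex 28: (-13, 3, 10)
  hex 29: (-13, 2, 11)
Sorted: 30 hexes.

Answer: -13 1 12
-13 2 11
-13 3 10
-13 4 9
-13 5 8
-13 6 7
-12 0 12
-12 6 6
-11 -1 12
-11 6 5
-10 -2 12
-10 6 4
-9 -3 12
-9 6 3
-8 -4 12
-8 6 2
-7 -4 11
-7 5 2
-6 -4 10
-6 4 2
-5 -4 9
-5 3 2
-4 -4 8
-4 2 2
-3 -4 7
-3 -3 6
-3 -2 5
-3 -1 4
-3 0 3
-3 1 2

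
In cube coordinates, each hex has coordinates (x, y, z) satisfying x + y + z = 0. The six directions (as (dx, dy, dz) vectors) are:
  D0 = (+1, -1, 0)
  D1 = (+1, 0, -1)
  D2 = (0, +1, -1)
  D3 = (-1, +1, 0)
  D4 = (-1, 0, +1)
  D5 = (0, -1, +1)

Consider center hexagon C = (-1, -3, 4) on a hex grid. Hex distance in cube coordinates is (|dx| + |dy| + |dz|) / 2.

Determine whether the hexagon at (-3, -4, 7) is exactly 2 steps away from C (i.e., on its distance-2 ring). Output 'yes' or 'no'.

Answer: no

Derivation:
|px - cx| = |-3 - (-1)| = 2
|py - cy| = |-4 - (-3)| = 1
|pz - cz| = |7 - 4| = 3
distance = (2+1+3)/2 = 6/2 = 3
radius = 2; distance != radius -> no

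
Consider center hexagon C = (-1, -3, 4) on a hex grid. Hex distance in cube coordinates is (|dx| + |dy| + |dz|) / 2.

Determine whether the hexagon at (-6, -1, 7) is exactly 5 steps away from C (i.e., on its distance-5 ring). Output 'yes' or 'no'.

|px - cx| = |-6 - (-1)| = 5
|py - cy| = |-1 - (-3)| = 2
|pz - cz| = |7 - 4| = 3
distance = (5+2+3)/2 = 10/2 = 5
radius = 5; distance == radius -> yes

Answer: yes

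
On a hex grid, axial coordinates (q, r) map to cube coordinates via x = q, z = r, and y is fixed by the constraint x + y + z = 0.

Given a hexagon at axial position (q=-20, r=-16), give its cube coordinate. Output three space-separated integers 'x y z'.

x = q = -20
z = r = -16
y = -x - z = -(-20) - (-16) = 36

Answer: -20 36 -16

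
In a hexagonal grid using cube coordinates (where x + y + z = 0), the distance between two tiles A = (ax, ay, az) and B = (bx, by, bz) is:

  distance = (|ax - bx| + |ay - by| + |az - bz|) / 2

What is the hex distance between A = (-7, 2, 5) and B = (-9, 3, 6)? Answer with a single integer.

|ax - bx| = |-7 - (-9)| = 2
|ay - by| = |2 - 3| = 1
|az - bz| = |5 - 6| = 1
distance = (2 + 1 + 1) / 2 = 4 / 2 = 2

Answer: 2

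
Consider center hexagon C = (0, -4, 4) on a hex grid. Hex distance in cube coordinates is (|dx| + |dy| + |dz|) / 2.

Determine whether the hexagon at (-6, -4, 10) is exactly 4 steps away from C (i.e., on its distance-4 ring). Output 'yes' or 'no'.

|px - cx| = |-6 - 0| = 6
|py - cy| = |-4 - (-4)| = 0
|pz - cz| = |10 - 4| = 6
distance = (6+0+6)/2 = 12/2 = 6
radius = 4; distance != radius -> no

Answer: no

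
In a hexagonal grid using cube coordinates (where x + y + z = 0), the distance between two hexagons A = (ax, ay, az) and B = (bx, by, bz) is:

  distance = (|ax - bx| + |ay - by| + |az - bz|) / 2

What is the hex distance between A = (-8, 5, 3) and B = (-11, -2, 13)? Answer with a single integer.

|ax - bx| = |-8 - (-11)| = 3
|ay - by| = |5 - (-2)| = 7
|az - bz| = |3 - 13| = 10
distance = (3 + 7 + 10) / 2 = 20 / 2 = 10

Answer: 10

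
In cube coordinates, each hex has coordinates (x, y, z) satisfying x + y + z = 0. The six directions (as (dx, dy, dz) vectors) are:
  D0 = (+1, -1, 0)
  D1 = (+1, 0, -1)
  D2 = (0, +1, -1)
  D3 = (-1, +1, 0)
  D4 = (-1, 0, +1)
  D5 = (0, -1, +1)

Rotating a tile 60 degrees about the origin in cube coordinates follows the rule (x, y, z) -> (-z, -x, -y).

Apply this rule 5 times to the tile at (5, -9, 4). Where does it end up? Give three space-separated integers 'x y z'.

Answer: 9 -4 -5

Derivation:
Start: (5, -9, 4)
Step 1: (5, -9, 4) -> (-(4), -(5), -(-9)) = (-4, -5, 9)
Step 2: (-4, -5, 9) -> (-(9), -(-4), -(-5)) = (-9, 4, 5)
Step 3: (-9, 4, 5) -> (-(5), -(-9), -(4)) = (-5, 9, -4)
Step 4: (-5, 9, -4) -> (-(-4), -(-5), -(9)) = (4, 5, -9)
Step 5: (4, 5, -9) -> (-(-9), -(4), -(5)) = (9, -4, -5)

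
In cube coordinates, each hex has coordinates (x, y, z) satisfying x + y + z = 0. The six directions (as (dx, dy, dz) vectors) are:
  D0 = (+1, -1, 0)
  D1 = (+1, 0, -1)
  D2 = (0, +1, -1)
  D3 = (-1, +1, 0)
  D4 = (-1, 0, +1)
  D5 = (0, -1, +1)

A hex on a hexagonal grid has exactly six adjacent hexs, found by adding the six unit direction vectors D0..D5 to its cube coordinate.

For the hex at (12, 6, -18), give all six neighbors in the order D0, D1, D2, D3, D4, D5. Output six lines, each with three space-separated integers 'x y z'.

Answer: 13 5 -18
13 6 -19
12 7 -19
11 7 -18
11 6 -17
12 5 -17

Derivation:
Center: (12, 6, -18). Add each direction:
  D0: (12, 6, -18) + (1, -1, 0) = (13, 5, -18)
  D1: (12, 6, -18) + (1, 0, -1) = (13, 6, -19)
  D2: (12, 6, -18) + (0, 1, -1) = (12, 7, -19)
  D3: (12, 6, -18) + (-1, 1, 0) = (11, 7, -18)
  D4: (12, 6, -18) + (-1, 0, 1) = (11, 6, -17)
  D5: (12, 6, -18) + (0, -1, 1) = (12, 5, -17)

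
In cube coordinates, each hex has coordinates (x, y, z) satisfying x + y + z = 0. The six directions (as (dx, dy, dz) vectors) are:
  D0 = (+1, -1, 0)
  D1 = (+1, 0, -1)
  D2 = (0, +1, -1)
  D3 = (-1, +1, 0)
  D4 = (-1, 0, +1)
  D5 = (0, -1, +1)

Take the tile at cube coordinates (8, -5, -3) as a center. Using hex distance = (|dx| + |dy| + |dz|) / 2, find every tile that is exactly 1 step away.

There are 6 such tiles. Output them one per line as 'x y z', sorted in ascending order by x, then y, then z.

Answer: 7 -5 -2
7 -4 -3
8 -6 -2
8 -4 -4
9 -6 -3
9 -5 -4

Derivation:
Walk ring at distance 1 from (8, -5, -3):
Start at center + D4*1 = (7, -5, -2)
  hex 0: (7, -5, -2)
  hex 1: (8, -6, -2)
  hex 2: (9, -6, -3)
  hex 3: (9, -5, -4)
  hex 4: (8, -4, -4)
  hex 5: (7, -4, -3)
Sorted: 6 hexes.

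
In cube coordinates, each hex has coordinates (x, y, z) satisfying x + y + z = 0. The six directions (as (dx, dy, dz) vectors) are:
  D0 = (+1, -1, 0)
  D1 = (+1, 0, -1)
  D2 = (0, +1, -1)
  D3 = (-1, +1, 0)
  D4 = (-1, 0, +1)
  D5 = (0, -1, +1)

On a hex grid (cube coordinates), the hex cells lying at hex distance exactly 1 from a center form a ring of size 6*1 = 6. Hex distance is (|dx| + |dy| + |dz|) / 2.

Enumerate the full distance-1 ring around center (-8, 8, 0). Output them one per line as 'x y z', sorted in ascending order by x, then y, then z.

Answer: -9 8 1
-9 9 0
-8 7 1
-8 9 -1
-7 7 0
-7 8 -1

Derivation:
Walk ring at distance 1 from (-8, 8, 0):
Start at center + D4*1 = (-9, 8, 1)
  hex 0: (-9, 8, 1)
  hex 1: (-8, 7, 1)
  hex 2: (-7, 7, 0)
  hex 3: (-7, 8, -1)
  hex 4: (-8, 9, -1)
  hex 5: (-9, 9, 0)
Sorted: 6 hexes.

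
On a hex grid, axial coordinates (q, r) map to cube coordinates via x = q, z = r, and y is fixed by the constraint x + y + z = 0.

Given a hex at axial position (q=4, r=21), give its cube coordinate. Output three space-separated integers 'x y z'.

Answer: 4 -25 21

Derivation:
x = q = 4
z = r = 21
y = -x - z = -(4) - (21) = -25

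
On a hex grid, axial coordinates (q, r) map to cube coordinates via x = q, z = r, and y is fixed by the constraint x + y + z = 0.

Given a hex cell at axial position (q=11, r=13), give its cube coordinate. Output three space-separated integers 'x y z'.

Answer: 11 -24 13

Derivation:
x = q = 11
z = r = 13
y = -x - z = -(11) - (13) = -24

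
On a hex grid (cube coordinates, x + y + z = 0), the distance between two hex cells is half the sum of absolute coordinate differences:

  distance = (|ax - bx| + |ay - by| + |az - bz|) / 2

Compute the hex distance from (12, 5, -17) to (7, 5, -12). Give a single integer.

Answer: 5

Derivation:
|ax - bx| = |12 - 7| = 5
|ay - by| = |5 - 5| = 0
|az - bz| = |-17 - (-12)| = 5
distance = (5 + 0 + 5) / 2 = 10 / 2 = 5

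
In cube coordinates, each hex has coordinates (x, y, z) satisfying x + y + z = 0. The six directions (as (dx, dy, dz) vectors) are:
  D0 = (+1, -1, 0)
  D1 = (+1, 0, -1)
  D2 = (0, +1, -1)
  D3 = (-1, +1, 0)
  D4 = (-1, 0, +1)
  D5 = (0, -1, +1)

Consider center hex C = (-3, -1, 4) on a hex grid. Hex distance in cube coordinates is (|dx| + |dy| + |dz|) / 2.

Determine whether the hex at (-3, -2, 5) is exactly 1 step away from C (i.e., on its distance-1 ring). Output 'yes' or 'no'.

|px - cx| = |-3 - (-3)| = 0
|py - cy| = |-2 - (-1)| = 1
|pz - cz| = |5 - 4| = 1
distance = (0+1+1)/2 = 2/2 = 1
radius = 1; distance == radius -> yes

Answer: yes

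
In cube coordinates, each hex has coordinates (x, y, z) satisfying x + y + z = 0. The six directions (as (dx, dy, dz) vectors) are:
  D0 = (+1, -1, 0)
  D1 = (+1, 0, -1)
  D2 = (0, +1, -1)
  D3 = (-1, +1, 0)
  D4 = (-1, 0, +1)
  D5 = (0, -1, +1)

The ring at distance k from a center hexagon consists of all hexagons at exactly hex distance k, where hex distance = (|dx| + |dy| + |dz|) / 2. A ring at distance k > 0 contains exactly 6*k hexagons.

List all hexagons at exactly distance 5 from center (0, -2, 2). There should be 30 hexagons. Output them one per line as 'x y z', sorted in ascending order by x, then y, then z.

Answer: -5 -2 7
-5 -1 6
-5 0 5
-5 1 4
-5 2 3
-5 3 2
-4 -3 7
-4 3 1
-3 -4 7
-3 3 0
-2 -5 7
-2 3 -1
-1 -6 7
-1 3 -2
0 -7 7
0 3 -3
1 -7 6
1 2 -3
2 -7 5
2 1 -3
3 -7 4
3 0 -3
4 -7 3
4 -1 -3
5 -7 2
5 -6 1
5 -5 0
5 -4 -1
5 -3 -2
5 -2 -3

Derivation:
Walk ring at distance 5 from (0, -2, 2):
Start at center + D4*5 = (-5, -2, 7)
  hex 0: (-5, -2, 7)
  hex 1: (-4, -3, 7)
  hex 2: (-3, -4, 7)
  hex 3: (-2, -5, 7)
  hex 4: (-1, -6, 7)
  hex 5: (0, -7, 7)
  hex 6: (1, -7, 6)
  hex 7: (2, -7, 5)
  hex 8: (3, -7, 4)
  hex 9: (4, -7, 3)
  hex 10: (5, -7, 2)
  hex 11: (5, -6, 1)
  hex 12: (5, -5, 0)
  hex 13: (5, -4, -1)
  hex 14: (5, -3, -2)
  hex 15: (5, -2, -3)
  hex 16: (4, -1, -3)
  hex 17: (3, 0, -3)
  hex 18: (2, 1, -3)
  hex 19: (1, 2, -3)
  hex 20: (0, 3, -3)
  hex 21: (-1, 3, -2)
  hex 22: (-2, 3, -1)
  hex 23: (-3, 3, 0)
  hex 24: (-4, 3, 1)
  hex 25: (-5, 3, 2)
  hex 26: (-5, 2, 3)
  hex 27: (-5, 1, 4)
  hex 28: (-5, 0, 5)
  hex 29: (-5, -1, 6)
Sorted: 30 hexes.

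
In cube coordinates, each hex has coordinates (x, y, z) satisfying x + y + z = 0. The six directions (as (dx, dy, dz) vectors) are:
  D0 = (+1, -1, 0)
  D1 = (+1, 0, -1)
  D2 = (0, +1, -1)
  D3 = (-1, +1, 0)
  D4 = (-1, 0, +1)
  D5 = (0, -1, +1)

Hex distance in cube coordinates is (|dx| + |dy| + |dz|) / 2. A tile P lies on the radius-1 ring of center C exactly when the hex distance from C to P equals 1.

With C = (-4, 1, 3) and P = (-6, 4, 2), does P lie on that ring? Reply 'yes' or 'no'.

|px - cx| = |-6 - (-4)| = 2
|py - cy| = |4 - 1| = 3
|pz - cz| = |2 - 3| = 1
distance = (2+3+1)/2 = 6/2 = 3
radius = 1; distance != radius -> no

Answer: no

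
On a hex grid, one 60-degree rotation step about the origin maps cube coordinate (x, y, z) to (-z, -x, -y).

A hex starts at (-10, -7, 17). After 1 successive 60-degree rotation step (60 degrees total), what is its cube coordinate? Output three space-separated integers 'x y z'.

Answer: -17 10 7

Derivation:
Start: (-10, -7, 17)
Step 1: (-10, -7, 17) -> (-(17), -(-10), -(-7)) = (-17, 10, 7)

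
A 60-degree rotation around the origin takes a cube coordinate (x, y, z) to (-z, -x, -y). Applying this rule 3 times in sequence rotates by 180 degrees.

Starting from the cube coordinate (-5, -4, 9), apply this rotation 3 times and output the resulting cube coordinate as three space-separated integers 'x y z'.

Answer: 5 4 -9

Derivation:
Start: (-5, -4, 9)
Step 1: (-5, -4, 9) -> (-(9), -(-5), -(-4)) = (-9, 5, 4)
Step 2: (-9, 5, 4) -> (-(4), -(-9), -(5)) = (-4, 9, -5)
Step 3: (-4, 9, -5) -> (-(-5), -(-4), -(9)) = (5, 4, -9)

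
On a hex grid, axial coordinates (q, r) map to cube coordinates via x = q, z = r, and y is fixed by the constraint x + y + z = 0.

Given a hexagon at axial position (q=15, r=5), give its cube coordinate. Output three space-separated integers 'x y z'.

x = q = 15
z = r = 5
y = -x - z = -(15) - (5) = -20

Answer: 15 -20 5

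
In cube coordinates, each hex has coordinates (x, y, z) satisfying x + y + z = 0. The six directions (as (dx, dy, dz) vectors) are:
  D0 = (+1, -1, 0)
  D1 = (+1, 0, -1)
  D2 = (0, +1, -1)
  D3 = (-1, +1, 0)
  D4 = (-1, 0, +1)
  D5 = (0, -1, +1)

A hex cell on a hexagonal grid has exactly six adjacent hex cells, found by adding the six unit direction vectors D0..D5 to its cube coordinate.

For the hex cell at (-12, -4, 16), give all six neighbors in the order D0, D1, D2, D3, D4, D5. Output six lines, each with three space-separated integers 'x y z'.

Center: (-12, -4, 16). Add each direction:
  D0: (-12, -4, 16) + (1, -1, 0) = (-11, -5, 16)
  D1: (-12, -4, 16) + (1, 0, -1) = (-11, -4, 15)
  D2: (-12, -4, 16) + (0, 1, -1) = (-12, -3, 15)
  D3: (-12, -4, 16) + (-1, 1, 0) = (-13, -3, 16)
  D4: (-12, -4, 16) + (-1, 0, 1) = (-13, -4, 17)
  D5: (-12, -4, 16) + (0, -1, 1) = (-12, -5, 17)

Answer: -11 -5 16
-11 -4 15
-12 -3 15
-13 -3 16
-13 -4 17
-12 -5 17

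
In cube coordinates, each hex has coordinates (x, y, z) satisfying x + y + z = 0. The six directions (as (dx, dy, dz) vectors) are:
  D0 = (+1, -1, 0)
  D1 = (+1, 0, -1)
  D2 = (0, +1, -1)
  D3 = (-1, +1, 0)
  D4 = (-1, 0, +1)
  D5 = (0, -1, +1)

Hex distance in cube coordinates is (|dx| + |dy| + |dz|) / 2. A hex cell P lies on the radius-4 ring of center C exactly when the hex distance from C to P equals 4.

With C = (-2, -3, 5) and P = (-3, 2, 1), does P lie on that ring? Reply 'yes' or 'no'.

Answer: no

Derivation:
|px - cx| = |-3 - (-2)| = 1
|py - cy| = |2 - (-3)| = 5
|pz - cz| = |1 - 5| = 4
distance = (1+5+4)/2 = 10/2 = 5
radius = 4; distance != radius -> no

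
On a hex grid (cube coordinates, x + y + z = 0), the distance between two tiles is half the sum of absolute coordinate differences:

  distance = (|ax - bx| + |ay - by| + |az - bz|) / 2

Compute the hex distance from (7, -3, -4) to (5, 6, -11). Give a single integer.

Answer: 9

Derivation:
|ax - bx| = |7 - 5| = 2
|ay - by| = |-3 - 6| = 9
|az - bz| = |-4 - (-11)| = 7
distance = (2 + 9 + 7) / 2 = 18 / 2 = 9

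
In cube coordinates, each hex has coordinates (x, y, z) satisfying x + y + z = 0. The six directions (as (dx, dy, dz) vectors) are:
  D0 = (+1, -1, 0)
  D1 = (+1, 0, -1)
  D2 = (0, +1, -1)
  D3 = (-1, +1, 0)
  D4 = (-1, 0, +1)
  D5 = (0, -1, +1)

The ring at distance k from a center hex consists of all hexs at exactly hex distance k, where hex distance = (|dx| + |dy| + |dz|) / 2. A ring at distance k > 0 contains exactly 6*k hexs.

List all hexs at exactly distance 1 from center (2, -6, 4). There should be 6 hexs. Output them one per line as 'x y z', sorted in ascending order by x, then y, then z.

Walk ring at distance 1 from (2, -6, 4):
Start at center + D4*1 = (1, -6, 5)
  hex 0: (1, -6, 5)
  hex 1: (2, -7, 5)
  hex 2: (3, -7, 4)
  hex 3: (3, -6, 3)
  hex 4: (2, -5, 3)
  hex 5: (1, -5, 4)
Sorted: 6 hexes.

Answer: 1 -6 5
1 -5 4
2 -7 5
2 -5 3
3 -7 4
3 -6 3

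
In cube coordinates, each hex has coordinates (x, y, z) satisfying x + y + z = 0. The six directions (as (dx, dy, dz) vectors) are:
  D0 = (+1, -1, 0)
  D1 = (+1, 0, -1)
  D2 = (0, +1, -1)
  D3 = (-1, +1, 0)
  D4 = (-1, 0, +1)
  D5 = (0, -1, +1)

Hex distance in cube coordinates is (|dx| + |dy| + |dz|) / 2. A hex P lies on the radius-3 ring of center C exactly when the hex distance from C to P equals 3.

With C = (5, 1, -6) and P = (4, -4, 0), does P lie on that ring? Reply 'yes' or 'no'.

|px - cx| = |4 - 5| = 1
|py - cy| = |-4 - 1| = 5
|pz - cz| = |0 - (-6)| = 6
distance = (1+5+6)/2 = 12/2 = 6
radius = 3; distance != radius -> no

Answer: no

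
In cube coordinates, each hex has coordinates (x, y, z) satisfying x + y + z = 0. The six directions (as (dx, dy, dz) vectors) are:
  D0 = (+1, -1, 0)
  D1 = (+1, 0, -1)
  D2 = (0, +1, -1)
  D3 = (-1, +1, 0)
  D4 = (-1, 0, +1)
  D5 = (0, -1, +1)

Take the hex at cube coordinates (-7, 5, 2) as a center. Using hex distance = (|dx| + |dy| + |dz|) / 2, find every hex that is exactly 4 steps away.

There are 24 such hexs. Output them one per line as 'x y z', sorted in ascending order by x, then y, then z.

Answer: -11 5 6
-11 6 5
-11 7 4
-11 8 3
-11 9 2
-10 4 6
-10 9 1
-9 3 6
-9 9 0
-8 2 6
-8 9 -1
-7 1 6
-7 9 -2
-6 1 5
-6 8 -2
-5 1 4
-5 7 -2
-4 1 3
-4 6 -2
-3 1 2
-3 2 1
-3 3 0
-3 4 -1
-3 5 -2

Derivation:
Walk ring at distance 4 from (-7, 5, 2):
Start at center + D4*4 = (-11, 5, 6)
  hex 0: (-11, 5, 6)
  hex 1: (-10, 4, 6)
  hex 2: (-9, 3, 6)
  hex 3: (-8, 2, 6)
  hex 4: (-7, 1, 6)
  hex 5: (-6, 1, 5)
  hex 6: (-5, 1, 4)
  hex 7: (-4, 1, 3)
  hex 8: (-3, 1, 2)
  hex 9: (-3, 2, 1)
  hex 10: (-3, 3, 0)
  hex 11: (-3, 4, -1)
  hex 12: (-3, 5, -2)
  hex 13: (-4, 6, -2)
  hex 14: (-5, 7, -2)
  hex 15: (-6, 8, -2)
  hex 16: (-7, 9, -2)
  hex 17: (-8, 9, -1)
  hex 18: (-9, 9, 0)
  hex 19: (-10, 9, 1)
  hex 20: (-11, 9, 2)
  hex 21: (-11, 8, 3)
  hex 22: (-11, 7, 4)
  hex 23: (-11, 6, 5)
Sorted: 24 hexes.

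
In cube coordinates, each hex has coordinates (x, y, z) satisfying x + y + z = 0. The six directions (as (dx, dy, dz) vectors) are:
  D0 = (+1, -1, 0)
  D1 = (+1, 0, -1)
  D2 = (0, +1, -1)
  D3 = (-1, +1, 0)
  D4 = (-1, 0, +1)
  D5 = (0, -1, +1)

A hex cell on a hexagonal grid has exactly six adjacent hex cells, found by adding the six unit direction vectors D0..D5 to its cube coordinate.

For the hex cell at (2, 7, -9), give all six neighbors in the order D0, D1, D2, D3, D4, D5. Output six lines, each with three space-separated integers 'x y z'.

Center: (2, 7, -9). Add each direction:
  D0: (2, 7, -9) + (1, -1, 0) = (3, 6, -9)
  D1: (2, 7, -9) + (1, 0, -1) = (3, 7, -10)
  D2: (2, 7, -9) + (0, 1, -1) = (2, 8, -10)
  D3: (2, 7, -9) + (-1, 1, 0) = (1, 8, -9)
  D4: (2, 7, -9) + (-1, 0, 1) = (1, 7, -8)
  D5: (2, 7, -9) + (0, -1, 1) = (2, 6, -8)

Answer: 3 6 -9
3 7 -10
2 8 -10
1 8 -9
1 7 -8
2 6 -8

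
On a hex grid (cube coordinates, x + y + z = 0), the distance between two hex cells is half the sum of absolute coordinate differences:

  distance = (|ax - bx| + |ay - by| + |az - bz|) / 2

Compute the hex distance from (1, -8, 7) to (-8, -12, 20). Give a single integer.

|ax - bx| = |1 - (-8)| = 9
|ay - by| = |-8 - (-12)| = 4
|az - bz| = |7 - 20| = 13
distance = (9 + 4 + 13) / 2 = 26 / 2 = 13

Answer: 13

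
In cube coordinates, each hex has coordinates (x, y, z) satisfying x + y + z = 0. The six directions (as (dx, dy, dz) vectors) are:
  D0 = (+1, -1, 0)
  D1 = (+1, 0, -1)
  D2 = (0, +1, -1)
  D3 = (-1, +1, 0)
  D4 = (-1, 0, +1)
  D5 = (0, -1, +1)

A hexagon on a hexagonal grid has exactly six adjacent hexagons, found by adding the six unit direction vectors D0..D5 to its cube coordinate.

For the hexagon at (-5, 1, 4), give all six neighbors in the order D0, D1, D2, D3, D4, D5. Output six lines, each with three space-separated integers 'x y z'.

Answer: -4 0 4
-4 1 3
-5 2 3
-6 2 4
-6 1 5
-5 0 5

Derivation:
Center: (-5, 1, 4). Add each direction:
  D0: (-5, 1, 4) + (1, -1, 0) = (-4, 0, 4)
  D1: (-5, 1, 4) + (1, 0, -1) = (-4, 1, 3)
  D2: (-5, 1, 4) + (0, 1, -1) = (-5, 2, 3)
  D3: (-5, 1, 4) + (-1, 1, 0) = (-6, 2, 4)
  D4: (-5, 1, 4) + (-1, 0, 1) = (-6, 1, 5)
  D5: (-5, 1, 4) + (0, -1, 1) = (-5, 0, 5)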